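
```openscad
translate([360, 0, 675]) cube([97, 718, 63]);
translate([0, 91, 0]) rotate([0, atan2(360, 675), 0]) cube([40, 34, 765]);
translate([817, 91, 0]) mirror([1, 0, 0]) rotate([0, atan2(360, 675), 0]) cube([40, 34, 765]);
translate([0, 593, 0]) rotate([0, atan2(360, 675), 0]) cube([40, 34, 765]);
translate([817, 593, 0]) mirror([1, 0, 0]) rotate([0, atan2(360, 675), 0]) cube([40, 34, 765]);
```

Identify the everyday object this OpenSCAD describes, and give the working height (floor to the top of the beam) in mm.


A sawhorse. The overall height is 738 mm.

A beam across two mirrored pairs of raked legs — a sawhorse. The beam's underside is at z = 675 (matching the legs' vertical rise in atan2(360, 675)) and the beam is 63 mm tall, so its top is at 675 + 63 = 738 mm. The raked legs top out at the beam's underside, so that is the highest point.


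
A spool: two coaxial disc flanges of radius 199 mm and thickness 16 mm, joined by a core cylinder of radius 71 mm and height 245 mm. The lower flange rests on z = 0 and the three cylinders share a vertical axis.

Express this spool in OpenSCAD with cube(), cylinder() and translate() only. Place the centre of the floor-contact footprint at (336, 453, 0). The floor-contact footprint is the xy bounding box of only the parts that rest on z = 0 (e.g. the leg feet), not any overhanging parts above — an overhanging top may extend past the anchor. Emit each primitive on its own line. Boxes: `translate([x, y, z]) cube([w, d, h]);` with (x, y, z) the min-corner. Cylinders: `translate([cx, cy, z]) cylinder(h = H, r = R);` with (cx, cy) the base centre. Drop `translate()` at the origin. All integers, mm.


translate([336, 453, 0]) cylinder(h = 16, r = 199);
translate([336, 453, 16]) cylinder(h = 245, r = 71);
translate([336, 453, 261]) cylinder(h = 16, r = 199);


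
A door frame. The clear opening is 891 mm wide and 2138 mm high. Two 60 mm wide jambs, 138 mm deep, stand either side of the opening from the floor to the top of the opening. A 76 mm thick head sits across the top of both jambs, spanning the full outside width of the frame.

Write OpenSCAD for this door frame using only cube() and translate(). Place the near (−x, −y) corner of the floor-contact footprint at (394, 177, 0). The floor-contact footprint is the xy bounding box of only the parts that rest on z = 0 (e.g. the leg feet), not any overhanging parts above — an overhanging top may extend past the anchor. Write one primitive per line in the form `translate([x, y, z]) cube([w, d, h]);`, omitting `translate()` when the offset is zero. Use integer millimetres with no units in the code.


translate([394, 177, 0]) cube([60, 138, 2138]);
translate([1345, 177, 0]) cube([60, 138, 2138]);
translate([394, 177, 2138]) cube([1011, 138, 76]);


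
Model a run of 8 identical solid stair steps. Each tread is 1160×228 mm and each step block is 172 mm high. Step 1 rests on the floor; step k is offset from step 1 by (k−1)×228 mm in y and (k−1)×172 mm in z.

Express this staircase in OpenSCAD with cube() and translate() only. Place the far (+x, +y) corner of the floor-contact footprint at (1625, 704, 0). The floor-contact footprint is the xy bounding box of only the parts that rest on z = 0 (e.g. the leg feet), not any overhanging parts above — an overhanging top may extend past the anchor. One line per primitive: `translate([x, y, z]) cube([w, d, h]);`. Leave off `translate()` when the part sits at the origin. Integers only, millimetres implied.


translate([465, 476, 0]) cube([1160, 228, 172]);
translate([465, 704, 172]) cube([1160, 228, 172]);
translate([465, 932, 344]) cube([1160, 228, 172]);
translate([465, 1160, 516]) cube([1160, 228, 172]);
translate([465, 1388, 688]) cube([1160, 228, 172]);
translate([465, 1616, 860]) cube([1160, 228, 172]);
translate([465, 1844, 1032]) cube([1160, 228, 172]);
translate([465, 2072, 1204]) cube([1160, 228, 172]);


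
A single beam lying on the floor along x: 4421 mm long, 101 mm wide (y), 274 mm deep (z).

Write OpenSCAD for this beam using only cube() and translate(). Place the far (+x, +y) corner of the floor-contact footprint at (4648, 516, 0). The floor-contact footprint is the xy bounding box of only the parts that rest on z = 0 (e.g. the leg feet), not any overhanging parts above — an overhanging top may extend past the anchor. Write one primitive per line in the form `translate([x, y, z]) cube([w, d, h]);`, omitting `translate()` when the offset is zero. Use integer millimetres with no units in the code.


translate([227, 415, 0]) cube([4421, 101, 274]);


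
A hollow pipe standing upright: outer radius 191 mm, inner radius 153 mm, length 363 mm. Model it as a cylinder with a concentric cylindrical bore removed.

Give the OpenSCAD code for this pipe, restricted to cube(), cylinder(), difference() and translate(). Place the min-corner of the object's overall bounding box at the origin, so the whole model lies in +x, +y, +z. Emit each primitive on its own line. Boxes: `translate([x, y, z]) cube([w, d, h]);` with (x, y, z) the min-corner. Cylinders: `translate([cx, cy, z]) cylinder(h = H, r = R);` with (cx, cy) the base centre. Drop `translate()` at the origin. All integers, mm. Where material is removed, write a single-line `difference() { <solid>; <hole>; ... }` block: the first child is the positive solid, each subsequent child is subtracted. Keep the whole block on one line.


difference() { translate([191, 191, 0]) cylinder(h = 363, r = 191); translate([191, 191, 0]) cylinder(h = 363, r = 153); }


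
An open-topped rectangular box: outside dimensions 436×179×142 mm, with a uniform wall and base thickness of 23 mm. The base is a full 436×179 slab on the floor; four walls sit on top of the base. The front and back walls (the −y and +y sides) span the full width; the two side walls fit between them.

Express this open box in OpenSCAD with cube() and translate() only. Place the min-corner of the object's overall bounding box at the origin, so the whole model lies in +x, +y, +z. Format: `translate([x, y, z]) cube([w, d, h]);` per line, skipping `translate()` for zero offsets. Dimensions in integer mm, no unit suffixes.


cube([436, 179, 23]);
translate([0, 0, 23]) cube([436, 23, 119]);
translate([0, 156, 23]) cube([436, 23, 119]);
translate([0, 23, 23]) cube([23, 133, 119]);
translate([413, 23, 23]) cube([23, 133, 119]);


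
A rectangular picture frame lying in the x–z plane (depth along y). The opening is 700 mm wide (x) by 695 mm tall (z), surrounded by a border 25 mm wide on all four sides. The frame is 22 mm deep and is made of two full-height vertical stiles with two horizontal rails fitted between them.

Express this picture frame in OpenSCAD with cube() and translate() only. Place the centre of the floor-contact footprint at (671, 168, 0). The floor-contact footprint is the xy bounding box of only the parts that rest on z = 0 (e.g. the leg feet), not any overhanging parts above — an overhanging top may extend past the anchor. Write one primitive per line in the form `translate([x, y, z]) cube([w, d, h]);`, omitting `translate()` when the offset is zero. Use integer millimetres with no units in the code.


translate([296, 157, 0]) cube([25, 22, 745]);
translate([1021, 157, 0]) cube([25, 22, 745]);
translate([321, 157, 0]) cube([700, 22, 25]);
translate([321, 157, 720]) cube([700, 22, 25]);


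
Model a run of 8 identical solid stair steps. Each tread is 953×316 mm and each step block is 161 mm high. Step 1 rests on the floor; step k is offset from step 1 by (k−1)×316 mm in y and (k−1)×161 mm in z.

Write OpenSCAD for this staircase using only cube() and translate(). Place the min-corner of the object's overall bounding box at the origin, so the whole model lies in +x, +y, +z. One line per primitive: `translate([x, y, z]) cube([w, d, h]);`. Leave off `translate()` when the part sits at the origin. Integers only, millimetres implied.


cube([953, 316, 161]);
translate([0, 316, 161]) cube([953, 316, 161]);
translate([0, 632, 322]) cube([953, 316, 161]);
translate([0, 948, 483]) cube([953, 316, 161]);
translate([0, 1264, 644]) cube([953, 316, 161]);
translate([0, 1580, 805]) cube([953, 316, 161]);
translate([0, 1896, 966]) cube([953, 316, 161]);
translate([0, 2212, 1127]) cube([953, 316, 161]);


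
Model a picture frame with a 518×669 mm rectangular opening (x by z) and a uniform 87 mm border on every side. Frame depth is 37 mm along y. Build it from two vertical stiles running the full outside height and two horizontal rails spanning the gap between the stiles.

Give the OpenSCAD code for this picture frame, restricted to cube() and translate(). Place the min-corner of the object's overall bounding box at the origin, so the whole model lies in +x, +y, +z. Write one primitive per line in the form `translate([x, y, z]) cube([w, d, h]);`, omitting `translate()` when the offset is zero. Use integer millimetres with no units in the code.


cube([87, 37, 843]);
translate([605, 0, 0]) cube([87, 37, 843]);
translate([87, 0, 0]) cube([518, 37, 87]);
translate([87, 0, 756]) cube([518, 37, 87]);


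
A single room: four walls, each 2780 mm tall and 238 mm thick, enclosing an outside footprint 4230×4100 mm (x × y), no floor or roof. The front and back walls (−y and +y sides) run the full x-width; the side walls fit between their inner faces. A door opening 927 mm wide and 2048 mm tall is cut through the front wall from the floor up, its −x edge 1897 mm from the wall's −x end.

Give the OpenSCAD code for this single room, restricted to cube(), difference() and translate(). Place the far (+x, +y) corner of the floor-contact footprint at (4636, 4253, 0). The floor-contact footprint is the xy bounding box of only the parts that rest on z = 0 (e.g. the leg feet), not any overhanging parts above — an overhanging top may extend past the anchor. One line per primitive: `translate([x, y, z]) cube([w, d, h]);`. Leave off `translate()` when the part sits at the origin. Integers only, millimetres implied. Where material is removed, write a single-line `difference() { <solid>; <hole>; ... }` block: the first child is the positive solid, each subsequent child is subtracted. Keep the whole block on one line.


difference() { translate([406, 153, 0]) cube([4230, 238, 2780]); translate([2303, 153, 0]) cube([927, 238, 2048]); }
translate([406, 4015, 0]) cube([4230, 238, 2780]);
translate([406, 391, 0]) cube([238, 3624, 2780]);
translate([4398, 391, 0]) cube([238, 3624, 2780]);


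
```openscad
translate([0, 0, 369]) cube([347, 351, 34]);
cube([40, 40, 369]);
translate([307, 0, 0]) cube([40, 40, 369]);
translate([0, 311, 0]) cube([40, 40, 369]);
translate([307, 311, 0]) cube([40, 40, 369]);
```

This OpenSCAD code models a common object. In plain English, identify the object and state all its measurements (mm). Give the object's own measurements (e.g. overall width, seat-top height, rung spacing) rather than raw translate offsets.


A four-legged stool. The seat is a 347×351×34 mm slab whose top surface is at z = 403 mm; four square legs, each 40×40 mm in cross-section, run from the floor (z = 0) to the underside of the seat, each flush with a corner of the seat.


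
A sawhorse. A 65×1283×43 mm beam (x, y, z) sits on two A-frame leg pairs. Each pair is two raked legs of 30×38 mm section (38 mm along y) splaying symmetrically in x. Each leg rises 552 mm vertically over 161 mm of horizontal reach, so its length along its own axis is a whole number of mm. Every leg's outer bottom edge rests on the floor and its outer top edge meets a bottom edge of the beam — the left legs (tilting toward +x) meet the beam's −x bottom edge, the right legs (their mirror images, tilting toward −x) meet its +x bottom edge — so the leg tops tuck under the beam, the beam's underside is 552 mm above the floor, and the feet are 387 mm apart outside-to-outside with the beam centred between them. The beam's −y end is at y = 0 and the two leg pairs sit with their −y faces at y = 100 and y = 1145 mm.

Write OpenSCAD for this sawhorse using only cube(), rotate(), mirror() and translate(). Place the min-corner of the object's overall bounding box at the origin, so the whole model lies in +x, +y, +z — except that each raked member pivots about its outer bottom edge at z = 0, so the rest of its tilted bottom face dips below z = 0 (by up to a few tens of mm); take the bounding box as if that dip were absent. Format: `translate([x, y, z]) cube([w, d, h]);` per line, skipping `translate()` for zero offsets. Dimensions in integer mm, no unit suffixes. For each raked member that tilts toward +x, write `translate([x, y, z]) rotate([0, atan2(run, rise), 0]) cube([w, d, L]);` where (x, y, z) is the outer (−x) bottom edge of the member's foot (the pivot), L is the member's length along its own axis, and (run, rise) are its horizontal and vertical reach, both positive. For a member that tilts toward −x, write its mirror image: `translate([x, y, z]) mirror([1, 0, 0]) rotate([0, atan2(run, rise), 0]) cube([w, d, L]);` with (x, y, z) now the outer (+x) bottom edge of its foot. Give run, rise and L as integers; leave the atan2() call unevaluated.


// leg length = √(161² + 552²) = 575
// right-leg outer foot x = 2·161 + 65 = 387
// beam min-corner = (161, 0, 552)
translate([161, 0, 552]) cube([65, 1283, 43]);
translate([0, 100, 0]) rotate([0, atan2(161, 552), 0]) cube([30, 38, 575]);
translate([387, 100, 0]) mirror([1, 0, 0]) rotate([0, atan2(161, 552), 0]) cube([30, 38, 575]);
translate([0, 1145, 0]) rotate([0, atan2(161, 552), 0]) cube([30, 38, 575]);
translate([387, 1145, 0]) mirror([1, 0, 0]) rotate([0, atan2(161, 552), 0]) cube([30, 38, 575]);


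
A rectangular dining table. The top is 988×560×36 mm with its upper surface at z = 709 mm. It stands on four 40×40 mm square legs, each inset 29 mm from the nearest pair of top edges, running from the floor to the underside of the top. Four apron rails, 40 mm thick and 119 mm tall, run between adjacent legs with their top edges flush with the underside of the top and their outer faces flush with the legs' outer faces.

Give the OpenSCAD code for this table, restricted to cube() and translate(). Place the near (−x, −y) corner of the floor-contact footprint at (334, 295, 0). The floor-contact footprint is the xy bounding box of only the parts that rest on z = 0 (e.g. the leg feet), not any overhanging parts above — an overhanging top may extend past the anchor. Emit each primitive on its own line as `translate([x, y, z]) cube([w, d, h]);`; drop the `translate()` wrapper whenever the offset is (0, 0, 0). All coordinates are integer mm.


// leg_h = 709 - 36 = 673
// apron z = 673 - 119 = 554
translate([305, 266, 673]) cube([988, 560, 36]);
translate([334, 295, 0]) cube([40, 40, 673]);
translate([1224, 295, 0]) cube([40, 40, 673]);
translate([334, 757, 0]) cube([40, 40, 673]);
translate([1224, 757, 0]) cube([40, 40, 673]);
translate([374, 295, 554]) cube([850, 40, 119]);
translate([374, 757, 554]) cube([850, 40, 119]);
translate([334, 335, 554]) cube([40, 422, 119]);
translate([1224, 335, 554]) cube([40, 422, 119]);


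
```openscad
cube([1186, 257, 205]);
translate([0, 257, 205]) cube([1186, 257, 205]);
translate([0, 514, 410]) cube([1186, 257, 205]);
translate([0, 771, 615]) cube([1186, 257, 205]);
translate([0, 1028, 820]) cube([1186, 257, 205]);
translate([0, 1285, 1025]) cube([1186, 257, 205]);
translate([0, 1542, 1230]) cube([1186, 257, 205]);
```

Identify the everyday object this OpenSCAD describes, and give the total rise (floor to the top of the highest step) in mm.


A staircase. The total rise is 1435 mm.

7 identical blocks, each offset up and back from the previous — a staircase. Each step is 205 mm tall and there are 7 of them, so the total rise is 7 × 205 = 1435 mm.


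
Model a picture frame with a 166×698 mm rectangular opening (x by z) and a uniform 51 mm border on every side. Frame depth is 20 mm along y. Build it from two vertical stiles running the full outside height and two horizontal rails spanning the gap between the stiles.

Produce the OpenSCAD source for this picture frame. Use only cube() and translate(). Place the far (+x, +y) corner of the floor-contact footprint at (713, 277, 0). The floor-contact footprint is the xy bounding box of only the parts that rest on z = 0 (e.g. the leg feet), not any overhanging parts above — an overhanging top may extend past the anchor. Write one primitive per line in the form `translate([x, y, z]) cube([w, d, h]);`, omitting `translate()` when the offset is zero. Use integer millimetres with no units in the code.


translate([445, 257, 0]) cube([51, 20, 800]);
translate([662, 257, 0]) cube([51, 20, 800]);
translate([496, 257, 0]) cube([166, 20, 51]);
translate([496, 257, 749]) cube([166, 20, 51]);


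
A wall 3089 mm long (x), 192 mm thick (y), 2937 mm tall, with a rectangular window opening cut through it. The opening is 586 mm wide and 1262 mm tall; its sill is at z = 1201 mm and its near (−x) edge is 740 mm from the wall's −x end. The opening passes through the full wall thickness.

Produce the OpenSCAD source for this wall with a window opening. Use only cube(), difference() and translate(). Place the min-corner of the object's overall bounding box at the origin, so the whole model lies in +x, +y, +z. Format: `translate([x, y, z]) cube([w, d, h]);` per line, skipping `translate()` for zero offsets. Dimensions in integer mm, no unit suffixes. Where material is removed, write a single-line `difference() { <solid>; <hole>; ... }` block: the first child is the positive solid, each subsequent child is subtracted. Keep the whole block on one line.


difference() { cube([3089, 192, 2937]); translate([740, 0, 1201]) cube([586, 192, 1262]); }


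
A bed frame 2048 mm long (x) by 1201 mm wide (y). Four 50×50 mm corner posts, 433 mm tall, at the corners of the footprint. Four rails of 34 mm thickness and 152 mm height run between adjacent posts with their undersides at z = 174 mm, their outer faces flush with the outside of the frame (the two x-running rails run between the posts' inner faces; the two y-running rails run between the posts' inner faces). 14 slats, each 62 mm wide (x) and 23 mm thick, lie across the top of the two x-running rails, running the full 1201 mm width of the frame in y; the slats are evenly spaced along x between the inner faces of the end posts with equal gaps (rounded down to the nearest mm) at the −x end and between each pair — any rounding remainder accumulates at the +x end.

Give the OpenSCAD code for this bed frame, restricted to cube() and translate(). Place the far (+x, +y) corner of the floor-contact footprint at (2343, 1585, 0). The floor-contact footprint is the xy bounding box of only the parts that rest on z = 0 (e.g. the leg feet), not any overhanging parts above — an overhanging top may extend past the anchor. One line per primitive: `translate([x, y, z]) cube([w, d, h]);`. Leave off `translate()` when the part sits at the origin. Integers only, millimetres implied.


// slat z = rail_z + rail_h = 174 + 152 = 326
// slat gap = ⌊(1948 − 14·62) / 15⌋ = 72
translate([295, 384, 0]) cube([50, 50, 433]);
translate([295, 1535, 0]) cube([50, 50, 433]);
translate([2293, 384, 0]) cube([50, 50, 433]);
translate([2293, 1535, 0]) cube([50, 50, 433]);
translate([345, 384, 174]) cube([1948, 34, 152]);
translate([345, 1551, 174]) cube([1948, 34, 152]);
translate([295, 434, 174]) cube([34, 1101, 152]);
translate([2309, 434, 174]) cube([34, 1101, 152]);
translate([417, 384, 326]) cube([62, 1201, 23]);
translate([551, 384, 326]) cube([62, 1201, 23]);
translate([685, 384, 326]) cube([62, 1201, 23]);
translate([819, 384, 326]) cube([62, 1201, 23]);
translate([953, 384, 326]) cube([62, 1201, 23]);
translate([1087, 384, 326]) cube([62, 1201, 23]);
translate([1221, 384, 326]) cube([62, 1201, 23]);
translate([1355, 384, 326]) cube([62, 1201, 23]);
translate([1489, 384, 326]) cube([62, 1201, 23]);
translate([1623, 384, 326]) cube([62, 1201, 23]);
translate([1757, 384, 326]) cube([62, 1201, 23]);
translate([1891, 384, 326]) cube([62, 1201, 23]);
translate([2025, 384, 326]) cube([62, 1201, 23]);
translate([2159, 384, 326]) cube([62, 1201, 23]);


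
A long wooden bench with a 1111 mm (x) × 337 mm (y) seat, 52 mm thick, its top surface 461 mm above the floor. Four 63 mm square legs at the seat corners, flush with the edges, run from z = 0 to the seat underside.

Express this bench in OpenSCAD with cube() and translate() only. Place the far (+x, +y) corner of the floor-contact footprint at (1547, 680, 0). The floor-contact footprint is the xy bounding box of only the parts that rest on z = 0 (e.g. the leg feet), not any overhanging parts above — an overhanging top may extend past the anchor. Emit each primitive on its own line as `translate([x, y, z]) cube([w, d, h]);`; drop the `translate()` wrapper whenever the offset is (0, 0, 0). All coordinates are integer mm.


// leg_h = 461 − 52 = 409
translate([436, 343, 409]) cube([1111, 337, 52]);
translate([436, 343, 0]) cube([63, 63, 409]);
translate([436, 617, 0]) cube([63, 63, 409]);
translate([1484, 343, 0]) cube([63, 63, 409]);
translate([1484, 617, 0]) cube([63, 63, 409]);


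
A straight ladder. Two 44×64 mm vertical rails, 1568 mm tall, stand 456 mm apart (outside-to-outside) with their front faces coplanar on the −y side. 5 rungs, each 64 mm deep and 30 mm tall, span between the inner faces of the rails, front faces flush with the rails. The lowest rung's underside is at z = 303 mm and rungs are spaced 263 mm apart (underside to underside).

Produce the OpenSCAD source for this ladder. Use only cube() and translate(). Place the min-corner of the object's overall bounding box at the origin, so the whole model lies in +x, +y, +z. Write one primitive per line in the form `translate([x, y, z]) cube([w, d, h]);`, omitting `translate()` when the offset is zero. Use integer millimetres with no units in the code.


cube([44, 64, 1568]);
translate([412, 0, 0]) cube([44, 64, 1568]);
translate([44, 0, 303]) cube([368, 64, 30]);
translate([44, 0, 566]) cube([368, 64, 30]);
translate([44, 0, 829]) cube([368, 64, 30]);
translate([44, 0, 1092]) cube([368, 64, 30]);
translate([44, 0, 1355]) cube([368, 64, 30]);


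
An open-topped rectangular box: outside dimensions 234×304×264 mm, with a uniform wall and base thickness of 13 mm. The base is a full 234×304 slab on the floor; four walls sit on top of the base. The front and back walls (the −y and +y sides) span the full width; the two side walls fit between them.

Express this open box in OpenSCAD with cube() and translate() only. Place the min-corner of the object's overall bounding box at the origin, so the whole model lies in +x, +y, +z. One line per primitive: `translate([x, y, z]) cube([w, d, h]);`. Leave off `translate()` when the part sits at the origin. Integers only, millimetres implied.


cube([234, 304, 13]);
translate([0, 0, 13]) cube([234, 13, 251]);
translate([0, 291, 13]) cube([234, 13, 251]);
translate([0, 13, 13]) cube([13, 278, 251]);
translate([221, 13, 13]) cube([13, 278, 251]);


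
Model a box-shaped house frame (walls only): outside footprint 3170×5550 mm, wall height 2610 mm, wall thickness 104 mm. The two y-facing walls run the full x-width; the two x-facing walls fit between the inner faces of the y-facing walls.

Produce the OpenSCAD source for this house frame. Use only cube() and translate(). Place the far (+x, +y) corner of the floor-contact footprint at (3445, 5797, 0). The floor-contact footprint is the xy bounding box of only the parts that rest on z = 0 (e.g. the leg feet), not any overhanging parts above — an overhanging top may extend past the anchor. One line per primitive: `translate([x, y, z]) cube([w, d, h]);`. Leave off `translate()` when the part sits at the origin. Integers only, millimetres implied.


translate([275, 247, 0]) cube([3170, 104, 2610]);
translate([275, 5693, 0]) cube([3170, 104, 2610]);
translate([275, 351, 0]) cube([104, 5342, 2610]);
translate([3341, 351, 0]) cube([104, 5342, 2610]);


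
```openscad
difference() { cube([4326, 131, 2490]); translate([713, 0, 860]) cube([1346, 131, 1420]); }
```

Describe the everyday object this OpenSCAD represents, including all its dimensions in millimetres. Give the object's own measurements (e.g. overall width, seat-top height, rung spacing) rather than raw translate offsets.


A wall 4326 mm long (x), 131 mm thick (y), 2490 mm tall, with a rectangular window opening cut through it. The opening is 1346 mm wide and 1420 mm tall; its sill is at z = 860 mm and its near (−x) edge is 713 mm from the wall's −x end. The opening passes through the full wall thickness.


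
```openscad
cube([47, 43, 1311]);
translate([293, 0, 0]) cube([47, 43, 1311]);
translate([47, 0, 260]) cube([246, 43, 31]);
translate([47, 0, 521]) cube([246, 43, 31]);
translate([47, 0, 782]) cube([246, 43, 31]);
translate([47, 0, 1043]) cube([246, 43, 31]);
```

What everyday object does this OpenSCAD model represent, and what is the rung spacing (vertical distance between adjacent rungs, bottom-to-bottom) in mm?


A ladder. The rung spacing is 261 mm.

Two tall 47×43 posts with 4 short bars between them — a ladder. Adjacent rungs sit at z = 260 and z = 521, so the spacing is 521 − 260 = 261 mm.


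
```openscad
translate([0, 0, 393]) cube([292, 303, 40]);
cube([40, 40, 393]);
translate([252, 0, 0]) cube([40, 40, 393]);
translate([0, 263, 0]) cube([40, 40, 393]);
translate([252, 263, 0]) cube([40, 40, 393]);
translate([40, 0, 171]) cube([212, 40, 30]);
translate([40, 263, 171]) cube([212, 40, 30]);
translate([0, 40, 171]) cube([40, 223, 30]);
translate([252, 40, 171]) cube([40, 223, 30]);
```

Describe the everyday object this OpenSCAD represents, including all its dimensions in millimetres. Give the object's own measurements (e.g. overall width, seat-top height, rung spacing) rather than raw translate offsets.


A four-legged stool. The seat is a 292×303×40 mm slab whose top surface is at z = 433 mm; four square legs, each 40×40 mm in cross-section, run from the floor (z = 0) to the underside of the seat, each flush with a corner of the seat. Four stretchers, 40 mm wide and 30 mm tall, connect adjacent legs with their undersides at z = 171 mm, each running between the inner faces of the legs it joins and aligned with the legs' outer faces on the other axis.


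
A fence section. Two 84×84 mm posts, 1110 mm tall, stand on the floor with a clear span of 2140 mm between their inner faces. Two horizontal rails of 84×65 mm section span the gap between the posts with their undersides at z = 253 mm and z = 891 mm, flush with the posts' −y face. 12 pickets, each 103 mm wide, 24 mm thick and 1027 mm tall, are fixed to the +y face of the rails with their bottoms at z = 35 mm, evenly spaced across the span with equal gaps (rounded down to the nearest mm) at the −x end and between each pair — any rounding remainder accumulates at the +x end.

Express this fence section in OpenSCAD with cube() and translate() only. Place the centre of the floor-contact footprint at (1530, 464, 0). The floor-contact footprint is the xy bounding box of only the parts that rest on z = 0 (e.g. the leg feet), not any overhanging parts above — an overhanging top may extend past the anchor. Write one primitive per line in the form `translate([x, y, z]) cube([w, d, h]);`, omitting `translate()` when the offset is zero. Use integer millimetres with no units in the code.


translate([376, 422, 0]) cube([84, 84, 1110]);
translate([2600, 422, 0]) cube([84, 84, 1110]);
translate([460, 422, 253]) cube([2140, 84, 65]);
translate([460, 422, 891]) cube([2140, 84, 65]);
translate([529, 506, 35]) cube([103, 24, 1027]);
translate([701, 506, 35]) cube([103, 24, 1027]);
translate([873, 506, 35]) cube([103, 24, 1027]);
translate([1045, 506, 35]) cube([103, 24, 1027]);
translate([1217, 506, 35]) cube([103, 24, 1027]);
translate([1389, 506, 35]) cube([103, 24, 1027]);
translate([1561, 506, 35]) cube([103, 24, 1027]);
translate([1733, 506, 35]) cube([103, 24, 1027]);
translate([1905, 506, 35]) cube([103, 24, 1027]);
translate([2077, 506, 35]) cube([103, 24, 1027]);
translate([2249, 506, 35]) cube([103, 24, 1027]);
translate([2421, 506, 35]) cube([103, 24, 1027]);


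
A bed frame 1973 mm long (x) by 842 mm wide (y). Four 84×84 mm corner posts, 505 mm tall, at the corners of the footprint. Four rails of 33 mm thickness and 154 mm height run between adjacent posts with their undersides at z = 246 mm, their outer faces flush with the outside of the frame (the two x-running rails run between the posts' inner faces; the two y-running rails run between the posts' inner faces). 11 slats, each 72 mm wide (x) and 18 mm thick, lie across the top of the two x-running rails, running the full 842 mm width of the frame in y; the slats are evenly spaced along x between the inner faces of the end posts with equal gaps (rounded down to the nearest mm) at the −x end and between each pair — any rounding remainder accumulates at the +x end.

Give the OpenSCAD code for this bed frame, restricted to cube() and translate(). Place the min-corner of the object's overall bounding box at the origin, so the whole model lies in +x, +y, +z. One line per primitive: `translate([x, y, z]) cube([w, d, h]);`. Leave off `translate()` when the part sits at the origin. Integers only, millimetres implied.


cube([84, 84, 505]);
translate([0, 758, 0]) cube([84, 84, 505]);
translate([1889, 0, 0]) cube([84, 84, 505]);
translate([1889, 758, 0]) cube([84, 84, 505]);
translate([84, 0, 246]) cube([1805, 33, 154]);
translate([84, 809, 246]) cube([1805, 33, 154]);
translate([0, 84, 246]) cube([33, 674, 154]);
translate([1940, 84, 246]) cube([33, 674, 154]);
translate([168, 0, 400]) cube([72, 842, 18]);
translate([324, 0, 400]) cube([72, 842, 18]);
translate([480, 0, 400]) cube([72, 842, 18]);
translate([636, 0, 400]) cube([72, 842, 18]);
translate([792, 0, 400]) cube([72, 842, 18]);
translate([948, 0, 400]) cube([72, 842, 18]);
translate([1104, 0, 400]) cube([72, 842, 18]);
translate([1260, 0, 400]) cube([72, 842, 18]);
translate([1416, 0, 400]) cube([72, 842, 18]);
translate([1572, 0, 400]) cube([72, 842, 18]);
translate([1728, 0, 400]) cube([72, 842, 18]);


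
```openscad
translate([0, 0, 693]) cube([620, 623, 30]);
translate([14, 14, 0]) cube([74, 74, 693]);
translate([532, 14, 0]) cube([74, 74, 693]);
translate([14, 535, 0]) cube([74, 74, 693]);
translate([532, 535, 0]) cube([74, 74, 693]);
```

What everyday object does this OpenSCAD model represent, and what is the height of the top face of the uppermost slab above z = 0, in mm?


A table. The table height is 723 mm.

A 620×623×30 slab sits at z = 693 on four 74 mm square posts — a table. The top surface is at 693 + 30 = 723 mm.


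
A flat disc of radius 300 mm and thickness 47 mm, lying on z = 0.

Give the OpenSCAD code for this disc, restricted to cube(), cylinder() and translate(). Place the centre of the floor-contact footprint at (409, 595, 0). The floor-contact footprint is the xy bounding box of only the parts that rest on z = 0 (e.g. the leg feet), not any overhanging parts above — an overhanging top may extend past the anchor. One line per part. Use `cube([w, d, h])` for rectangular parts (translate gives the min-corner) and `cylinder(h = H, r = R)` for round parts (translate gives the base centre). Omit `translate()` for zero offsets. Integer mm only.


translate([409, 595, 0]) cylinder(h = 47, r = 300);


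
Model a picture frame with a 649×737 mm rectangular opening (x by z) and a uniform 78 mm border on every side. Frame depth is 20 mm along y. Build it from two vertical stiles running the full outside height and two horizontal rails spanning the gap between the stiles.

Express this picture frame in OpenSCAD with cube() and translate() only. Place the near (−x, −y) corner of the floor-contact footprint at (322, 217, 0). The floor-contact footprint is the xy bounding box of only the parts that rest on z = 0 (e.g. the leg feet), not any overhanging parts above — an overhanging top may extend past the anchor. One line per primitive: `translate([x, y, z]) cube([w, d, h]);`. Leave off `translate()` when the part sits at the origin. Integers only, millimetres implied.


translate([322, 217, 0]) cube([78, 20, 893]);
translate([1049, 217, 0]) cube([78, 20, 893]);
translate([400, 217, 0]) cube([649, 20, 78]);
translate([400, 217, 815]) cube([649, 20, 78]);


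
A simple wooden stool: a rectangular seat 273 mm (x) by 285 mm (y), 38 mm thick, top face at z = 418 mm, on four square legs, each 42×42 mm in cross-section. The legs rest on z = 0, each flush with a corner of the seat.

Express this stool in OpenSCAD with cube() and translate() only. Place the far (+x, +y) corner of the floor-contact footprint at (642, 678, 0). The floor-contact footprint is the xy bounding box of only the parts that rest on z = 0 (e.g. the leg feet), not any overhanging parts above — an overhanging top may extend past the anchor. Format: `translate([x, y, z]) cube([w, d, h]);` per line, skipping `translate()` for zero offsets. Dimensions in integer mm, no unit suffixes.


// leg_h = 418 - 38 = 380
translate([369, 393, 380]) cube([273, 285, 38]);
translate([369, 393, 0]) cube([42, 42, 380]);
translate([600, 393, 0]) cube([42, 42, 380]);
translate([369, 636, 0]) cube([42, 42, 380]);
translate([600, 636, 0]) cube([42, 42, 380]);


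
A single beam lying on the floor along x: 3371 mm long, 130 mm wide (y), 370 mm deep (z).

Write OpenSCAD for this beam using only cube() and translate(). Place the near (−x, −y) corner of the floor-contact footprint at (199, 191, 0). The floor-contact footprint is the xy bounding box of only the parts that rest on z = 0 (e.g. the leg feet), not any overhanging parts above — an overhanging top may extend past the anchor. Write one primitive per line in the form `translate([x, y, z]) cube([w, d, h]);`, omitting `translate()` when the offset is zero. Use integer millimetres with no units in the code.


translate([199, 191, 0]) cube([3371, 130, 370]);


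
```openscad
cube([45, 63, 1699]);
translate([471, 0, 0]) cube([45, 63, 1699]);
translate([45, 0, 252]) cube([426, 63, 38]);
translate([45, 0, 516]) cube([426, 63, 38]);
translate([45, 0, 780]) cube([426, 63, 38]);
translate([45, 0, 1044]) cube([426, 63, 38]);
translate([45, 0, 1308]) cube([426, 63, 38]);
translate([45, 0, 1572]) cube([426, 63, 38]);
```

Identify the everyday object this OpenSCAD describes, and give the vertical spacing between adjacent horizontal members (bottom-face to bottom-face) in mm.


A ladder. The rung spacing is 264 mm.

Two tall 45×63 posts with 6 short bars between them — a ladder. Adjacent rungs sit at z = 252 and z = 516, so the spacing is 516 − 252 = 264 mm.


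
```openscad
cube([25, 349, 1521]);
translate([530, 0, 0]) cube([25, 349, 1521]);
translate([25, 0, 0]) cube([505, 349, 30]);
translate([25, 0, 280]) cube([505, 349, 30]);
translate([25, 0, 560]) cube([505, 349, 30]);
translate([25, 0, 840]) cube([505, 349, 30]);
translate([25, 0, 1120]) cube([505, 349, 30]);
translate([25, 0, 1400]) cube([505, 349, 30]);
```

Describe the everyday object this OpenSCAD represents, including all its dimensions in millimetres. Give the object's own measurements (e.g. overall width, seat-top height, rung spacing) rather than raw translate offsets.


An open bookshelf. Two side panels, each 25 mm thick, 349 mm deep and 1521 mm tall, stand 555 mm apart (outside-to-outside). Between them sit 6 shelves, each 30 mm thick and 349 mm deep, spanning the full gap between the sides. The bottom shelf rests on the floor (its underside at z = 0) and the clear gap between one shelf's top and the next shelf's underside is 250 mm.


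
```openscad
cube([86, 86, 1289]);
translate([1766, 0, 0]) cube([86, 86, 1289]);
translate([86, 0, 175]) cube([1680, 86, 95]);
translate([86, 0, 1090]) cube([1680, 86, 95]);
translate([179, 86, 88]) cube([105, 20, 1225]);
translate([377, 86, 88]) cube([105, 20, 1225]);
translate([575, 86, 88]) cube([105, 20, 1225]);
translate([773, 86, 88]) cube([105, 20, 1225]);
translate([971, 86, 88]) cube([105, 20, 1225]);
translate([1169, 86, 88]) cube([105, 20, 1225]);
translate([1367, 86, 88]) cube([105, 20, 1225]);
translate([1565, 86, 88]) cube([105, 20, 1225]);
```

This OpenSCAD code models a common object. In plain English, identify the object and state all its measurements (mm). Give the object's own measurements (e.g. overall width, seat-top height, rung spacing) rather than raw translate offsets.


A fence section. Two 86×86 mm posts, 1289 mm tall, stand on the floor with a clear span of 1680 mm between their inner faces. Two horizontal rails of 86×95 mm section span the gap between the posts with their undersides at z = 175 mm and z = 1090 mm, flush with the posts' −y face. 8 pickets, each 105 mm wide, 20 mm thick and 1225 mm tall, are fixed to the +y face of the rails with their bottoms at z = 88 mm, spaced across the span with a 93 mm gap after the −x post and between neighbouring pickets, with 96 mm left before the +x post.


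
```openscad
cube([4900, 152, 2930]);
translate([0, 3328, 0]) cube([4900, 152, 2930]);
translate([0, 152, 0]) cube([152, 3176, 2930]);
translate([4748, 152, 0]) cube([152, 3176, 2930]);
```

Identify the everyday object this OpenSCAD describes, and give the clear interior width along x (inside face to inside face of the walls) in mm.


A house (or room) frame. The interior width is 4596 mm.

Four 2930 mm walls enclosing a rectangle with no floor or roof — a room or house frame. Outside width is 4900 mm and wall thickness is 152 mm, so the interior width is 4900 − 2 × 152 = 4596 mm.


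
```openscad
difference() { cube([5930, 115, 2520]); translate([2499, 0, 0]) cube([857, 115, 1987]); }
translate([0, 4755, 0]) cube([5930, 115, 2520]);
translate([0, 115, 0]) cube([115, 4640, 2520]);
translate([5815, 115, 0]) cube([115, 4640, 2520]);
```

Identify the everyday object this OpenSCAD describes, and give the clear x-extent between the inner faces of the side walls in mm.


A single room. The interior width is 5700 mm.

Four walls enclosing a rectangle with a door in the front wall — a room. Outside width 5930 minus two 115 mm walls gives 5700 mm.


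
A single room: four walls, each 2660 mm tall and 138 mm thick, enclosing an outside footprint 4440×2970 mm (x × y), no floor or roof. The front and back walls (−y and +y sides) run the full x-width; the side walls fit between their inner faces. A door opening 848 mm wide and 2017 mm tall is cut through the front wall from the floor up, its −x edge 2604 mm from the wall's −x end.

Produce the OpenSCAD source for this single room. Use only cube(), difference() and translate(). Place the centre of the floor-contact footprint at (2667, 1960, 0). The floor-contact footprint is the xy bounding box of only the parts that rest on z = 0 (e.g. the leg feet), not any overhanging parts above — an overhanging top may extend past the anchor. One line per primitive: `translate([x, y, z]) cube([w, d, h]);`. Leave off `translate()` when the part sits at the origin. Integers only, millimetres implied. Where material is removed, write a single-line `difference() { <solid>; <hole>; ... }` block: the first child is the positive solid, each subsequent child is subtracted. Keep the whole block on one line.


difference() { translate([447, 475, 0]) cube([4440, 138, 2660]); translate([3051, 475, 0]) cube([848, 138, 2017]); }
translate([447, 3307, 0]) cube([4440, 138, 2660]);
translate([447, 613, 0]) cube([138, 2694, 2660]);
translate([4749, 613, 0]) cube([138, 2694, 2660]);


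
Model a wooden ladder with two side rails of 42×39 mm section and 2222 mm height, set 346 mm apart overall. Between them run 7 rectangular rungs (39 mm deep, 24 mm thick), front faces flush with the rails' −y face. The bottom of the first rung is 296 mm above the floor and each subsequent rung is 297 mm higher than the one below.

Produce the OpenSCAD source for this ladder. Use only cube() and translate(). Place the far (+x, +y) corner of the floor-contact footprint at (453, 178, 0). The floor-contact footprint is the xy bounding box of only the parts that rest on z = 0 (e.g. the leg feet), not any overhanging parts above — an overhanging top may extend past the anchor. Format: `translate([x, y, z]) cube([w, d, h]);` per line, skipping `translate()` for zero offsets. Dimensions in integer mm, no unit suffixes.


// rung span = 346 - 2*42 = 262
// rung[k] z = 296 + k*297
translate([107, 139, 0]) cube([42, 39, 2222]);
translate([411, 139, 0]) cube([42, 39, 2222]);
translate([149, 139, 296]) cube([262, 39, 24]);
translate([149, 139, 593]) cube([262, 39, 24]);
translate([149, 139, 890]) cube([262, 39, 24]);
translate([149, 139, 1187]) cube([262, 39, 24]);
translate([149, 139, 1484]) cube([262, 39, 24]);
translate([149, 139, 1781]) cube([262, 39, 24]);
translate([149, 139, 2078]) cube([262, 39, 24]);
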